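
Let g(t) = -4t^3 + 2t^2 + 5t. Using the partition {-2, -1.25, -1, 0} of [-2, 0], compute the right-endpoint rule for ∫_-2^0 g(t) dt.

3.765625

Subinterval widths: 0.75, 0.25, 1.
Right endpoints: -1.25, -1, 0.
g(-1.25) = 4.6875, g(-1) = 1, g(0) = 0.
Sum = Σ Δt_i · g(t_i).
Sum = 3.765625.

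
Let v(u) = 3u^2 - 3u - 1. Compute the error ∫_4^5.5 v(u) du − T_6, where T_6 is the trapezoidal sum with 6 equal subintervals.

Exact integral: ∫_4^5.5 v(u) du = 79.5.
T_6 = 79.546875.
Error = 79.5 − 79.546875 = -0.046875.

-0.046875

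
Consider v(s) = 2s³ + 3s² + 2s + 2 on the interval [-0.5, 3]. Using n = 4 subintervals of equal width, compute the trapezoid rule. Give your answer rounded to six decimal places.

Δs = (3 − (-0.5))/4 = 0.875.
v(-0.5) = 1.5, v(0.375) = 3.27734375, v(1.25) = 13.09375, v(2.125) = 38.98828125, v(3) = 89.
T_4 = (Δs/2)·[v(s_0) + 2v(s_1) + 2v(s_2) + 2v(s_3) + v(s_4)].
Sum ≈ 88.033203.

88.033203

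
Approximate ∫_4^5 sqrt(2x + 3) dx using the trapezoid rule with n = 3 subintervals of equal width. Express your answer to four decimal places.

Δx = (5 − 4)/3 = 1/3.
f(4) ≈ 3.3166, f(13/3) ≈ 3.4157, f(14/3) ≈ 3.5119, f(5) ≈ 3.6056.
T_3 = (Δx/2)·[f(x_0) + 2f(x_1) + 2f(x_2) + f(x_3)].
Sum ≈ 3.4629.

3.4629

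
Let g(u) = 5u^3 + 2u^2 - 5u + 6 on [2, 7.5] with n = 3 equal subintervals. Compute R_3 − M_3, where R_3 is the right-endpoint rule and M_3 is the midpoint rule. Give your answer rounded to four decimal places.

R_3 ≈ 6306.564815.
M_3 ≈ 4000.527488.
R_3 − M_3 ≈ 2306.0373.

2306.0373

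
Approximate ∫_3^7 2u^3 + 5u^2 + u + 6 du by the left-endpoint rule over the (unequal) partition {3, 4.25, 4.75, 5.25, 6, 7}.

Subinterval widths: 1.25, 0.5, 0.5, 0.75, 1.
Left endpoints: 3, 4.25, 4.75, 5.25, 6.
f(3) = 108, f(4.25) = 254.09375, f(4.75) = 337.90625, f(5.25) = 438.46875, f(6) = 624.
Sum = Σ Δu_i · f(u_i).
Sum = 1383.8515625.

1383.8515625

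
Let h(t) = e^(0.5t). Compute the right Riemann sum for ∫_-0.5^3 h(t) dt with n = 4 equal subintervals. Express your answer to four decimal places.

9.1435

Δt = (3 − (-0.5))/4 = 0.875.
Right endpoints: 0.375, 1.25, 2.125, 3.
h(0.375) ≈ 1.2062, h(1.25) ≈ 1.8682, h(2.125) ≈ 2.8936, h(3) ≈ 4.4817.
Sum = Δt · [h(0.375) + h(1.25) + h(2.125) + h(3)].
Sum ≈ 9.1435.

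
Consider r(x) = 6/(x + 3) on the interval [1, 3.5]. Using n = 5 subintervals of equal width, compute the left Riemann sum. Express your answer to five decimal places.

3.06212

Δx = (3.5 − 1)/5 = 0.5.
Left endpoints: 1, 1.5, 2, 2.5, 3.
r(1) = 1.5, r(1.5) = 4/3, r(2) = 1.2, r(2.5) = 12/11, r(3) = 1.
Sum = Δx · [r(1) + r(1.5) + r(2) + r(2.5) + r(3)].
Sum ≈ 3.06212.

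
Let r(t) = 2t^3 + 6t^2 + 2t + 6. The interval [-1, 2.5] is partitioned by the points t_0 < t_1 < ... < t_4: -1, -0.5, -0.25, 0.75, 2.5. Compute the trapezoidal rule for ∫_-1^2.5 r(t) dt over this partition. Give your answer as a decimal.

93.890625

Subinterval widths: 0.5, 0.25, 1, 1.75.
r(-1) = 8, r(-0.5) = 6.25, r(-0.25) = 5.84375, r(0.75) = 11.71875, r(2.5) = 79.75.
On each subinterval the trapezoid contributes (Δt_i/2)·[r(t_{i-1}) + r(t_i)].
Sum = 93.890625.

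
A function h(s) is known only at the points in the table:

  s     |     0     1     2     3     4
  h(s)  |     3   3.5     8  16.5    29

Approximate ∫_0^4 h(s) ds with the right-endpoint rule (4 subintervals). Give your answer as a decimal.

Δs = 1.
Sum = 1·[3.5 + 8 + 16.5 + 29] = 57.

57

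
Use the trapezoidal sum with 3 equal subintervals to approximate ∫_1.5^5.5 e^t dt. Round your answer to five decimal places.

Δt = (5.5 − 1.5)/3 = 4/3.
f(1.5) ≈ 4.48169, f(17/6) ≈ 17.00204, f(25/6) ≈ 64.50009, f(5.5) ≈ 244.69193.
T_3 = (Δt/2)·[f(t_0) + 2f(t_1) + 2f(t_2) + f(t_3)].
Sum ≈ 274.78526.

274.78526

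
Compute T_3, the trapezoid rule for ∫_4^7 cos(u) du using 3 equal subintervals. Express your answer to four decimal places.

Δu = (7 − 4)/3 = 1.
f(4) ≈ -0.6536, f(5) ≈ 0.2837, f(6) ≈ 0.9602, f(7) ≈ 0.7539.
T_3 = (Δu/2)·[f(u_0) + 2f(u_1) + 2f(u_2) + f(u_3)].
Sum ≈ 1.2940.

1.2940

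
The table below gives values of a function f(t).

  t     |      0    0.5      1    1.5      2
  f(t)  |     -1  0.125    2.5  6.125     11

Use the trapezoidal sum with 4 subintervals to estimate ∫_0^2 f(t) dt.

Δt = 0.5.
T_4 = (0.5/2)·[(-1) + 2·0.125 + 2·2.5 + 2·6.125 + 11] = 6.875.

6.875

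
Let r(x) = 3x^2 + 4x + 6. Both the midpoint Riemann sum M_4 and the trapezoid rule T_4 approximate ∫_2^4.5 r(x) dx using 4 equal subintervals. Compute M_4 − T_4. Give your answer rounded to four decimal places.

M_4 ≈ 130.380859.
T_4 = 131.11328125.
M_4 − T_4 ≈ -0.7324.

-0.7324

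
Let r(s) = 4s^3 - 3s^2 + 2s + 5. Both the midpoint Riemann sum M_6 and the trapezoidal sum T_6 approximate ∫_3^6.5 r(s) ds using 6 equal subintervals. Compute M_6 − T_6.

-16.078125

M_6 = 1501.828125.
T_6 = 1517.90625.
M_6 − T_6 = -16.078125.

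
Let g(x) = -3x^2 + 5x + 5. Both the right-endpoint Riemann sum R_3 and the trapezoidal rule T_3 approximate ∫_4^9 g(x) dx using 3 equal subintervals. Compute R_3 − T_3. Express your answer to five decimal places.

R_3 ≈ -626.1111111.
T_3 ≈ -484.4444444.
R_3 − T_3 ≈ -141.66667.

-141.66667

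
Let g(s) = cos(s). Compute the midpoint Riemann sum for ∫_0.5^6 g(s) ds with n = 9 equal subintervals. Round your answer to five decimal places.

Δs = (6 − 0.5)/9 = 11/18.
Midpoints: 29/36, 17/12, 73/36, 95/36, 3.25, 139/36, 161/36, 61/12, 205/36.
g(29/36) ≈ 0.69271, g(17/12) ≈ 0.15352, g(73/36) ≈ -0.44124, g(95/36) ≈ -0.87628, g(3.25) ≈ -0.99413, g(139/36) ≈ -0.75212, g(161/36) ≈ -0.23786, g(61/12) ≈ 0.36250, g(205/36) ≈ 0.83164.
Sum = Δs · [g(29/36) + g(17/12) + g(73/36) + ...].
Sum ≈ -0.77078.

-0.77078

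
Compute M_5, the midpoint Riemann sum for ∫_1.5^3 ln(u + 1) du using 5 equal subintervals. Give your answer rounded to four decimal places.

Δu = (3 − 1.5)/5 = 0.3.
Midpoints: 1.65, 1.95, 2.25, 2.55, 2.85.
f(1.65) ≈ 0.9746, f(1.95) ≈ 1.0818, f(2.25) ≈ 1.1787, f(2.55) ≈ 1.2669, f(2.85) ≈ 1.3481.
Sum = Δu · [f(1.65) + f(1.95) + f(2.25) + f(2.55) + f(2.85)].
Sum ≈ 1.7550.

1.7550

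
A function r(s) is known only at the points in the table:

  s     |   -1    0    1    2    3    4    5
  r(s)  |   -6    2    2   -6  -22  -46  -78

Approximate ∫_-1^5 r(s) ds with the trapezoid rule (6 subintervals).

Δs = 1.
T_6 = (1/2)·[(-6) + 2·2 + 2·2 + 2·(-6) + 2·(-22) + 2·(-46) + (-78)] = -112.

-112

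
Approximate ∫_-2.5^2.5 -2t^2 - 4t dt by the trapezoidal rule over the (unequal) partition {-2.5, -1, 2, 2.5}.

Subinterval widths: 1.5, 3, 0.5.
f(-2.5) = -2.5, f(-1) = 2, f(2) = -16, f(2.5) = -22.5.
On each subinterval the trapezoid contributes (Δt_i/2)·[f(t_{i-1}) + f(t_i)].
Sum = -31.

-31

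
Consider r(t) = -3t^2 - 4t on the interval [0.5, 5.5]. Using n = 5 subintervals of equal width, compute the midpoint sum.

-225

Δt = (5.5 − 0.5)/5 = 1.
Midpoints: 1, 2, 3, 4, 5.
r(1) = -7, r(2) = -20, r(3) = -39, r(4) = -64, r(5) = -95.
Sum = Δt · [r(1) + r(2) + r(3) + r(4) + r(5)].
Sum = -225.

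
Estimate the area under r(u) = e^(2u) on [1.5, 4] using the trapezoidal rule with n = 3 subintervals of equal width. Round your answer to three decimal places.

1808.246

Δu = (4 − 1.5)/3 = 5/6.
r(1.5) ≈ 20.086, r(7/3) ≈ 106.343, r(19/6) ≈ 563.030, r(4) ≈ 2980.958.
T_3 = (Δu/2)·[r(u_0) + 2r(u_1) + 2r(u_2) + r(u_3)].
Sum ≈ 1808.246.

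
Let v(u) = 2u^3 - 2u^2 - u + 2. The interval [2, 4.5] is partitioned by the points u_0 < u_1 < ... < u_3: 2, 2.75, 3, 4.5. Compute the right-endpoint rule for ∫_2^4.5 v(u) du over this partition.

Subinterval widths: 0.75, 0.25, 1.5.
Right endpoints: 2.75, 3, 4.5.
v(2.75) = 25.71875, v(3) = 35, v(4.5) = 139.25.
Sum = Σ Δu_i · v(u_i).
Sum = 236.9140625.

236.9140625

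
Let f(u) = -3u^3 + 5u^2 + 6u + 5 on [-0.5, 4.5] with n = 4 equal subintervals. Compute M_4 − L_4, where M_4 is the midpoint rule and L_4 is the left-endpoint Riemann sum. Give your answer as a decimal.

M_4 = -61.953125.
L_4 = 2.5.
M_4 − L_4 = -64.453125.

-64.453125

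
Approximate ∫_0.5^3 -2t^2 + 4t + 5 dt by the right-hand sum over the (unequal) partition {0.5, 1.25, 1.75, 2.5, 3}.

Subinterval widths: 0.75, 0.5, 0.75, 0.5.
Right endpoints: 1.25, 1.75, 2.5, 3.
f(1.25) = 6.875, f(1.75) = 5.875, f(2.5) = 2.5, f(3) = -1.
Sum = Σ Δt_i · f(t_i).
Sum = 9.46875.

9.46875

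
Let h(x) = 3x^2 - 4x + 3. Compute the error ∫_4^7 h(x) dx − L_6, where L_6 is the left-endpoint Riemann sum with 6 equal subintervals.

Exact integral: ∫_4^7 h(x) dx = 222.
L_6 = 200.625.
Error = 222 − 200.625 = 21.375.

21.375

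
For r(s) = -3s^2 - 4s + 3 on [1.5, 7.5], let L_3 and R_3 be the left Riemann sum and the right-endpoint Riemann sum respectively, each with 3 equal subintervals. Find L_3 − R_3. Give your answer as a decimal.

L_3 = -334.5.
R_3 = -706.5.
L_3 − R_3 = 372.

372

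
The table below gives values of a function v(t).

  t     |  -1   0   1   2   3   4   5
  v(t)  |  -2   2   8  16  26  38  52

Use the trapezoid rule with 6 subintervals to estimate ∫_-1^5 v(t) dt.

Δt = 1.
T_6 = (1/2)·[(-2) + 2·2 + 2·8 + 2·16 + 2·26 + 2·38 + 52] = 115.

115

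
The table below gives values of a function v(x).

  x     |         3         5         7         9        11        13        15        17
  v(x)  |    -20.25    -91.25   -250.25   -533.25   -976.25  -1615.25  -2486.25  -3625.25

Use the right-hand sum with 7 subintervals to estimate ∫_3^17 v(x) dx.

Δx = 2.
Sum = 2·[(-91.25) + (-250.25) + (-533.25) + (-976.25) + (-1615.25) + (-2486.25) + (-3625.25)] = -19155.5.

-19155.5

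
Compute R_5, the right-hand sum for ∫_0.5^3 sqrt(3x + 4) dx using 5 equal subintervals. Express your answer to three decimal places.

Δx = (3 − 0.5)/5 = 0.5.
Right endpoints: 1, 1.5, 2, 2.5, 3.
f(1) ≈ 2.646, f(1.5) ≈ 2.915, f(2) ≈ 3.162, f(2.5) ≈ 3.391, f(3) ≈ 3.606.
Sum = Δx · [f(1) + f(1.5) + f(2) + f(2.5) + f(3)].
Sum ≈ 7.860.

7.860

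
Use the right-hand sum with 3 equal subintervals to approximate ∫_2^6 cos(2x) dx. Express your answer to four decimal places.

1.0339

Δx = (6 − 2)/3 = 4/3.
Right endpoints: 10/3, 14/3, 6.
f(10/3) ≈ 0.9274, f(14/3) ≈ -0.9958, f(6) ≈ 0.8439.
Sum = Δx · [f(10/3) + f(14/3) + f(6)].
Sum ≈ 1.0339.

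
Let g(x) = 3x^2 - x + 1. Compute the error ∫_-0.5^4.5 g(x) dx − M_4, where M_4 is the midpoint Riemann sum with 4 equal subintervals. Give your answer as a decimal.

Exact integral: ∫_-0.5^4.5 g(x) dx = 86.25.
M_4 = 84.296875.
Error = 86.25 − 84.296875 = 1.953125.

1.953125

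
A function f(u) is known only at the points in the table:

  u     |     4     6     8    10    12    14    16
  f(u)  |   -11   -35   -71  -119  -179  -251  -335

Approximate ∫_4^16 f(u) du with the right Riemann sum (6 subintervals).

Δu = 2.
Sum = 2·[(-35) + (-71) + (-119) + (-179) + (-251) + (-335)] = -1980.

-1980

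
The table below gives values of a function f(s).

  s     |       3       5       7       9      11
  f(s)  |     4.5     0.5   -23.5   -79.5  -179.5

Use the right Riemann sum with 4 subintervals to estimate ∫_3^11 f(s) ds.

-564

Δs = 2.
Sum = 2·[0.5 + (-23.5) + (-79.5) + (-179.5)] = -564.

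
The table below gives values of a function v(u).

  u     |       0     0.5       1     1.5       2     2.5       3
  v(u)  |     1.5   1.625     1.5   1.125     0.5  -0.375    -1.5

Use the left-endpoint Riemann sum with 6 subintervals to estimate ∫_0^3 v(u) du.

2.9375

Δu = 0.5.
Sum = 0.5·[1.5 + 1.625 + 1.5 + 1.125 + 0.5 + (-0.375)] = 2.9375.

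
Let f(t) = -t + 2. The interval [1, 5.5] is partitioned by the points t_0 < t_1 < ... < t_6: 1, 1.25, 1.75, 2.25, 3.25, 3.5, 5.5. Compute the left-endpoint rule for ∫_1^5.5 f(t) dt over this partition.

Subinterval widths: 0.25, 0.5, 0.5, 1, 0.25, 2.
Left endpoints: 1, 1.25, 1.75, 2.25, 3.25, 3.5.
f(1) = 1, f(1.25) = 0.75, f(1.75) = 0.25, f(2.25) = -0.25, f(3.25) = -1.25, f(3.5) = -1.5.
Sum = Σ Δt_i · f(t_i).
Sum = -2.8125.

-2.8125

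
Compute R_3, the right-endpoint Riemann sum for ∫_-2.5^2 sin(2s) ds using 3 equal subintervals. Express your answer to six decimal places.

Δs = (2 − (-2.5))/3 = 1.5.
Right endpoints: -1, 0.5, 2.
f(-1) ≈ -0.909297, f(0.5) ≈ 0.841471, f(2) ≈ -0.756802.
Sum = Δs · [f(-1) + f(0.5) + f(2)].
Sum ≈ -1.236943.

-1.236943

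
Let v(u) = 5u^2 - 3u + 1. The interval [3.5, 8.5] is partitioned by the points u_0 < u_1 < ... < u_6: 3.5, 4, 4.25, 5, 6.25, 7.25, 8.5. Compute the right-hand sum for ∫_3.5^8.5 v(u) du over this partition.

Subinterval widths: 0.5, 0.25, 0.75, 1.25, 1, 1.25.
Right endpoints: 4, 4.25, 5, 6.25, 7.25, 8.5.
v(4) = 69, v(4.25) = 78.5625, v(5) = 111, v(6.25) = 177.5625, v(7.25) = 242.0625, v(8.5) = 336.75.
Sum = Σ Δu_i · v(u_i).
Sum = 1022.34375.

1022.34375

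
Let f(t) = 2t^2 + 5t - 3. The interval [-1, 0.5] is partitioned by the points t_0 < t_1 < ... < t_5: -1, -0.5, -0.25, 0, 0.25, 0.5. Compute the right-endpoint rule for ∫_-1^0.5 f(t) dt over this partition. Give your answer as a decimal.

-4.6875

Subinterval widths: 0.5, 0.25, 0.25, 0.25, 0.25.
Right endpoints: -0.5, -0.25, 0, 0.25, 0.5.
f(-0.5) = -5, f(-0.25) = -4.125, f(0) = -3, f(0.25) = -1.625, f(0.5) = 0.
Sum = Σ Δt_i · f(t_i).
Sum = -4.6875.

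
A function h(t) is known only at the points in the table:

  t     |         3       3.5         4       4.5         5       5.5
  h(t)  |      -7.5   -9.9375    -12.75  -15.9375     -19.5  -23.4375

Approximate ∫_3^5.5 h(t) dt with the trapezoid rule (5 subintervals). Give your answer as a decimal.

Δt = 0.5.
T_5 = (0.5/2)·[(-7.5) + 2·(-9.9375) + 2·(-12.75) + 2·(-15.9375) + 2·(-19.5) + (-23.4375)] = -36.796875.

-36.796875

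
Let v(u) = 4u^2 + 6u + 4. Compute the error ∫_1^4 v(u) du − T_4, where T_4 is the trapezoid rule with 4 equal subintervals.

-1.125

Exact integral: ∫_1^4 v(u) du = 141.
T_4 = 142.125.
Error = 141 − 142.125 = -1.125.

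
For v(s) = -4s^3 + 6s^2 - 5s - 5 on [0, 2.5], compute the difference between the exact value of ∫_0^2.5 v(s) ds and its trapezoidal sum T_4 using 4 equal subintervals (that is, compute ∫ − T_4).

Exact integral: ∫_0^2.5 v(s) ds = -35.9375.
T_4 = -37.40234375.
Error = -35.9375 − (-37.40234375) = 1.46484375.

1.46484375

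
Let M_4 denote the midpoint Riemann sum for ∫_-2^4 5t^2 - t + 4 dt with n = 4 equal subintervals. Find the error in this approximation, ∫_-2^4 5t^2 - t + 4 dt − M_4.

5.625

Exact integral: ∫_-2^4 f(t) dt = 138.
M_4 = 132.375.
Error = 138 − 132.375 = 5.625.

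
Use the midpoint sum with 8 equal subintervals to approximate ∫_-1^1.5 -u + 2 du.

Δu = (1.5 − (-1))/8 = 0.3125.
Midpoints: -0.84375, -0.53125, -0.21875, 0.09375, 0.40625, 0.71875, 1.03125, 1.34375.
f(-0.84375) = 2.84375, f(-0.53125) = 2.53125, f(-0.21875) = 2.21875, f(0.09375) = 1.90625, f(0.40625) = 1.59375, f(0.71875) = 1.28125, f(1.03125) = 0.96875, f(1.34375) = 0.65625.
Sum = Δu · [f(-0.84375) + f(-0.53125) + f(-0.21875) + ...].
Sum = 4.375.

4.375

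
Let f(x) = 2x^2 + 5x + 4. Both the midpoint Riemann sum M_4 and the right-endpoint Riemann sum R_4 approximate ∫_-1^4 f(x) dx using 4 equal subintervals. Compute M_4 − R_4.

M_4 = 99.53125.
R_4 = 137.8125.
M_4 − R_4 = -38.28125.

-38.28125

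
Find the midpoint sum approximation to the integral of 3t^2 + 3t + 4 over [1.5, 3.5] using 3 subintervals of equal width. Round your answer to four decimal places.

Δt = (3.5 − 1.5)/3 = 2/3.
Midpoints: 11/6, 2.5, 19/6.
f(11/6) = 235/12, f(2.5) = 30.25, f(19/6) = 523/12.
Sum = Δt · [f(11/6) + f(2.5) + f(19/6)].
Sum ≈ 62.2778.

62.2778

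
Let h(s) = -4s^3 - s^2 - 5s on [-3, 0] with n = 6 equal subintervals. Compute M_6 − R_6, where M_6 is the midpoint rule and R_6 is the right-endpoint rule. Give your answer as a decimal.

M_6 = 93.4375.
R_6 = 68.125.
M_6 − R_6 = 25.3125.

25.3125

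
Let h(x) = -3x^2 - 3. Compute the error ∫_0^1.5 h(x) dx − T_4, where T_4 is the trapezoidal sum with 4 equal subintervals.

0.10546875

Exact integral: ∫_0^1.5 h(x) dx = -7.875.
T_4 = -7.98046875.
Error = -7.875 − (-7.98046875) = 0.10546875.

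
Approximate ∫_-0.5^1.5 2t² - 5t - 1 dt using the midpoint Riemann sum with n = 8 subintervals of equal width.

Δt = (1.5 − (-0.5))/8 = 0.25.
Midpoints: -0.375, -0.125, 0.125, 0.375, 0.625, 0.875, 1.125, 1.375.
f(-0.375) = 1.15625, f(-0.125) = -0.34375, f(0.125) = -1.59375, f(0.375) = -2.59375, f(0.625) = -3.34375, f(0.875) = -3.84375, f(1.125) = -4.09375, f(1.375) = -4.09375.
Sum = Δt · [f(-0.375) + f(-0.125) + f(0.125) + ...].
Sum = -4.6875.

-4.6875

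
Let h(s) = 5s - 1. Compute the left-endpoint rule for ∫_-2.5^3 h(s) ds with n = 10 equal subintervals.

Δs = (3 − (-2.5))/10 = 0.55.
Left endpoints: -2.5, -1.95, -1.4, -0.85, -0.3, 0.25, 0.8, 1.35, 1.9, 2.45.
h(-2.5) = -13.5, h(-1.95) = -10.75, h(-1.4) = -8, h(-0.85) = -5.25, h(-0.3) = -2.5, h(0.25) = 0.25, h(0.8) = 3, h(1.35) = 5.75, h(1.9) = 8.5, h(2.45) = 11.25.
Sum = Δs · [h(-2.5) + h(-1.95) + h(-1.4) + ...].
Sum = -6.1875.

-6.1875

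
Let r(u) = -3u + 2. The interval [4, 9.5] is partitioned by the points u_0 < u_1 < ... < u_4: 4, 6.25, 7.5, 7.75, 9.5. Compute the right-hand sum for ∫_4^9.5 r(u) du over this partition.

Subinterval widths: 2.25, 1.25, 0.25, 1.75.
Right endpoints: 6.25, 7.5, 7.75, 9.5.
r(6.25) = -16.75, r(7.5) = -20.5, r(7.75) = -21.25, r(9.5) = -26.5.
Sum = Σ Δu_i · r(u_i).
Sum = -115.

-115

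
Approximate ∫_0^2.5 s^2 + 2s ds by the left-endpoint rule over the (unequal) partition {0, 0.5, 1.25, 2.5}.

6.015625

Subinterval widths: 0.5, 0.75, 1.25.
Left endpoints: 0, 0.5, 1.25.
f(0) = 0, f(0.5) = 1.25, f(1.25) = 4.0625.
Sum = Σ Δs_i · f(s_i).
Sum = 6.015625.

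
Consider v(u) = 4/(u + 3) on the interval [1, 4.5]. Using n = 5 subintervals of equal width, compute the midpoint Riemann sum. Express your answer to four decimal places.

2.5108

Δu = (4.5 − 1)/5 = 0.7.
Midpoints: 1.35, 2.05, 2.75, 3.45, 4.15.
v(1.35) = 80/87, v(2.05) = 80/101, v(2.75) = 16/23, v(3.45) = 80/129, v(4.15) = 80/143.
Sum = Δu · [v(1.35) + v(2.05) + v(2.75) + v(3.45) + v(4.15)].
Sum ≈ 2.5108.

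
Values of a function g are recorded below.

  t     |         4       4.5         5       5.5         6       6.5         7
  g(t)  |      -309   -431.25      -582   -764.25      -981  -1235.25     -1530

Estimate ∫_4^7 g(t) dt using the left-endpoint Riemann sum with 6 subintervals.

Δt = 0.5.
Sum = 0.5·[(-309) + (-431.25) + (-582) + (-764.25) + (-981) + (-1235.25)] = -2151.375.

-2151.375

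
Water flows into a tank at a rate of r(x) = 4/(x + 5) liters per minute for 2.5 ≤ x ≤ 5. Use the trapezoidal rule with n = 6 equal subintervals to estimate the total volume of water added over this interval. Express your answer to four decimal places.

Δx = (5 − 2.5)/6 = 5/12.
r(2.5) = 8/15, r(35/12) = 48/95, r(10/3) = 0.48, r(3.75) = 16/35, r(25/6) = 24/55, r(55/12) = 48/115, r(5) = 0.4.
T_6 = (Δx/2)·[r(x_0) + 2r(x_1) + ... + 2r(x_{5}) + r(x_6)].
Sum ≈ 1.1512.

1.1512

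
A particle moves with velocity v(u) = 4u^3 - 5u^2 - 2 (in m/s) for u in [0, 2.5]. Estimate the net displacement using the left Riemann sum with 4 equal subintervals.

-0.1171875

Δu = (2.5 − 0)/4 = 0.625.
Left endpoints: 0, 0.625, 1.25, 1.875.
v(0) = -2, v(0.625) = -2.9765625, v(1.25) = -2, v(1.875) = 6.7890625.
Sum = Δu · [v(0) + v(0.625) + v(1.25) + v(1.875)].
Sum = -0.1171875.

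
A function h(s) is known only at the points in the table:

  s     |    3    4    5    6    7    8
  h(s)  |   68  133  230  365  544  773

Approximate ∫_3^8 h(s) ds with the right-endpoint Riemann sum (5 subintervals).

2045

Δs = 1.
Sum = 1·[133 + 230 + 365 + 544 + 773] = 2045.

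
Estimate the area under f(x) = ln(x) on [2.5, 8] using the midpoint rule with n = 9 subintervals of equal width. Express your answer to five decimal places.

Δx = (8 − 2.5)/9 = 11/18.
Midpoints: 101/36, 41/12, 145/36, 167/36, 5.25, 211/36, 233/36, 85/12, 277/36.
f(101/36) ≈ 1.03160, f(41/12) ≈ 1.22867, f(145/36) ≈ 1.39321, f(167/36) ≈ 1.53447, f(5.25) ≈ 1.65823, f(211/36) ≈ 1.76834, f(233/36) ≈ 1.86752, f(85/12) ≈ 1.95774, f(277/36) ≈ 2.04050.
Sum = Δx · [f(101/36) + f(41/12) + f(145/36) + ...].
Sum ≈ 8.84906.

8.84906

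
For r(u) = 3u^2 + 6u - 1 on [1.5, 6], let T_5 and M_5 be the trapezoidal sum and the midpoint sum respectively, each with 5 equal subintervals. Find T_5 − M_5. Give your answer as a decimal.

2.73375

T_5 = 311.1975.
M_5 = 308.46375.
T_5 − M_5 = 2.73375.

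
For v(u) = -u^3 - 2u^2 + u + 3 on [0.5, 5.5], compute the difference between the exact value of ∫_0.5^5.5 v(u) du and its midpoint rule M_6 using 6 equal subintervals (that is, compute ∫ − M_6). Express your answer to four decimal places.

-3.1829

Exact integral: ∫_0.5^5.5 v(u) du ≈ -309.583333.
M_6 ≈ -306.400463.
Error ≈ -309.583333 − (-306.400463) ≈ -3.1829.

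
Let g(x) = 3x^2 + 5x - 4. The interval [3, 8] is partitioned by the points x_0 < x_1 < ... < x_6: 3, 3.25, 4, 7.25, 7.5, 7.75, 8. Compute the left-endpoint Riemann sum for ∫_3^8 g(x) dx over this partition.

Subinterval widths: 0.25, 0.75, 3.25, 0.25, 0.25, 0.25.
Left endpoints: 3, 3.25, 4, 7.25, 7.5, 7.75.
g(3) = 38, g(3.25) = 43.9375, g(4) = 64, g(7.25) = 189.9375, g(7.5) = 202.25, g(7.75) = 214.9375.
Sum = Σ Δx_i · g(x_i).
Sum = 402.234375.

402.234375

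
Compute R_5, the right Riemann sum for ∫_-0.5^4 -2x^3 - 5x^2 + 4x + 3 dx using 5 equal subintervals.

-284.31

Δx = (4 − (-0.5))/5 = 0.9.
Right endpoints: 0.4, 1.3, 2.2, 3.1, 4.
f(0.4) = 3.672, f(1.3) = -4.644, f(2.2) = -33.696, f(3.1) = -92.232, f(4) = -189.
Sum = Δx · [f(0.4) + f(1.3) + f(2.2) + f(3.1) + f(4)].
Sum = -284.31.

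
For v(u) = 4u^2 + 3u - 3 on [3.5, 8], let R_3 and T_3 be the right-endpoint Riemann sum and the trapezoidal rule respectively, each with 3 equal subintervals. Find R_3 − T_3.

R_3 = 861.75.
T_3 = 696.375.
R_3 − T_3 = 165.375.

165.375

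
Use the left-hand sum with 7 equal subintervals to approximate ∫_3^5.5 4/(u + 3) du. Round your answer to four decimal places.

Δu = (5.5 − 3)/7 = 5/14.
Left endpoints: 3, 47/14, 26/7, 57/14, 31/7, 67/14, 36/7.
f(3) = 2/3, f(47/14) = 56/89, f(26/7) = 28/47, f(57/14) = 56/99, f(31/7) = 7/13, f(67/14) = 56/109, f(36/7) = 28/57.
Sum = Δu · [f(3) + f(47/14) + f(26/7) + ...].
Sum ≈ 1.4288.

1.4288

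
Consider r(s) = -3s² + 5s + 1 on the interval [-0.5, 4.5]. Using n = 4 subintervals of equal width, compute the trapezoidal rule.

Δs = (4.5 − (-0.5))/4 = 1.25.
r(-0.5) = -2.25, r(0.75) = 3.0625, r(2) = -1, r(3.25) = -14.4375, r(4.5) = -37.25.
T_4 = (Δs/2)·[r(s_0) + 2r(s_1) + 2r(s_2) + 2r(s_3) + r(s_4)].
Sum = -40.15625.

-40.15625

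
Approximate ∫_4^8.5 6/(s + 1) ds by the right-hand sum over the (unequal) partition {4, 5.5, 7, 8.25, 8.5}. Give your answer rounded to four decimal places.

Subinterval widths: 1.5, 1.5, 1.25, 0.25.
Right endpoints: 5.5, 7, 8.25, 8.5.
f(5.5) = 12/13, f(7) = 0.75, f(8.25) = 24/37, f(8.5) = 12/19.
Sum = Σ Δs_i · f(s_i).
Sum ≈ 3.4783.

3.4783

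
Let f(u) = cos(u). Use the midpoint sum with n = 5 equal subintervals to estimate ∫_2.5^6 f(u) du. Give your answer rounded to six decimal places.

-0.896071

Δu = (6 − 2.5)/5 = 0.7.
Midpoints: 2.85, 3.55, 4.25, 4.95, 5.65.
f(2.85) ≈ -0.957787, f(3.55) ≈ -0.917755, f(4.25) ≈ -0.446087, f(4.95) ≈ 0.235381, f(5.65) ≈ 0.806147.
Sum = Δu · [f(2.85) + f(3.55) + f(4.25) + f(4.95) + f(5.65)].
Sum ≈ -0.896071.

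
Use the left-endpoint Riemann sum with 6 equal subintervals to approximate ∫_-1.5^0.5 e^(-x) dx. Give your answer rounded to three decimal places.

4.557

Δx = (0.5 − (-1.5))/6 = 1/3.
Left endpoints: -1.5, -7/6, -5/6, -0.5, -1/6, 1/6.
f(-1.5) ≈ 4.482, f(-7/6) ≈ 3.211, f(-5/6) ≈ 2.301, f(-0.5) ≈ 1.649, f(-1/6) ≈ 1.181, f(1/6) ≈ 0.846.
Sum = Δx · [f(-1.5) + f(-7/6) + f(-5/6) + ...].
Sum ≈ 4.557.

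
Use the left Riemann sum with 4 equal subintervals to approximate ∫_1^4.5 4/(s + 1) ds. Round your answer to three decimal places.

4.657

Δs = (4.5 − 1)/4 = 0.875.
Left endpoints: 1, 1.875, 2.75, 3.625.
f(1) = 2, f(1.875) = 32/23, f(2.75) = 16/15, f(3.625) = 32/37.
Sum = Δs · [f(1) + f(1.875) + f(2.75) + f(3.625)].
Sum ≈ 4.657.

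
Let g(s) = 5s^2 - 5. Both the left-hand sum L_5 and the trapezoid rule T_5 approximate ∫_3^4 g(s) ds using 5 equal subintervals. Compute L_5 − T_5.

L_5 = 53.2.
T_5 = 56.7.
L_5 − T_5 = -3.5.

-3.5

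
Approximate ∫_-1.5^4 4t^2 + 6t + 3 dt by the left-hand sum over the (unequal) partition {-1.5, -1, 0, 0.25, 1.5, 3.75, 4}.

Subinterval widths: 0.5, 1, 0.25, 1.25, 2.25, 0.25.
Left endpoints: -1.5, -1, 0, 0.25, 1.5, 3.75.
f(-1.5) = 3, f(-1) = 1, f(0) = 3, f(0.25) = 4.75, f(1.5) = 21, f(3.75) = 81.75.
Sum = Σ Δt_i · f(t_i).
Sum = 76.875.

76.875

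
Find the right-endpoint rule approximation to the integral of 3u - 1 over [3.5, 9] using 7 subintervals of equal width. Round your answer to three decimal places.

Δu = (9 − 3.5)/7 = 11/14.
Right endpoints: 30/7, 71/14, 41/7, 93/14, 52/7, 115/14, 9.
f(30/7) = 83/7, f(71/14) = 199/14, f(41/7) = 116/7, f(93/14) = 265/14, f(52/7) = 149/7, f(115/14) = 331/14, f(9) = 26.
Sum = Δu · [f(30/7) + f(71/14) + f(41/7) + ...].
Sum ≈ 104.107.

104.107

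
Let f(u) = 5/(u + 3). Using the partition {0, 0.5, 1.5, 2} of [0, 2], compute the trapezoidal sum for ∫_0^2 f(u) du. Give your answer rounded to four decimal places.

Subinterval widths: 0.5, 1, 0.5.
f(0) = 5/3, f(0.5) = 10/7, f(1.5) = 10/9, f(2) = 1.
On each subinterval the trapezoid contributes (Δu_i/2)·[f(u_{i-1}) + f(u_i)].
Sum ≈ 2.5714.

2.5714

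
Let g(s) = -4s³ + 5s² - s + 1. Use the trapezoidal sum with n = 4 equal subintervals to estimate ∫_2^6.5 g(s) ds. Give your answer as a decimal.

-1382.9765625

Δs = (6.5 − 2)/4 = 1.125.
g(2) = -13, g(3.125) = -75.3671875, g(4.25) = -220, g(5.375) = -481.0703125, g(6.5) = -892.75.
T_4 = (Δs/2)·[g(s_0) + 2g(s_1) + 2g(s_2) + 2g(s_3) + g(s_4)].
Sum = -1382.9765625.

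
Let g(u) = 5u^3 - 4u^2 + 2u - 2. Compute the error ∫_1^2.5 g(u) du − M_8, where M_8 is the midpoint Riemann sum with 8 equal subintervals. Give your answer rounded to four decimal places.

Exact integral: ∫_1^2.5 g(u) du = 30.328125.
M_8 ≈ 30.230347.
Error ≈ 30.328125 − 30.230347 ≈ 0.0978.

0.0978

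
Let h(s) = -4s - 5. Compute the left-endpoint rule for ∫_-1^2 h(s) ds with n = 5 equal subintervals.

Δs = (2 − (-1))/5 = 0.6.
Left endpoints: -1, -0.4, 0.2, 0.8, 1.4.
h(-1) = -1, h(-0.4) = -3.4, h(0.2) = -5.8, h(0.8) = -8.2, h(1.4) = -10.6.
Sum = Δs · [h(-1) + h(-0.4) + h(0.2) + h(0.8) + h(1.4)].
Sum = -17.4.

-17.4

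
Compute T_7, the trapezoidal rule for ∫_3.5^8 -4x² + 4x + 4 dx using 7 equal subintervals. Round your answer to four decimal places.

-505.2398

Δx = (8 − 3.5)/7 = 9/14.
f(3.5) = -31, f(29/7) = -2356/49, f(67/14) = -3355/49, f(38/7) = -4516/49, f(85/14) = -5839/49, f(47/7) = -7324/49, f(103/14) = -8971/49, f(8) = -220.
T_7 = (Δx/2)·[f(x_0) + 2f(x_1) + ... + 2f(x_{6}) + f(x_7)].
Sum ≈ -505.2398.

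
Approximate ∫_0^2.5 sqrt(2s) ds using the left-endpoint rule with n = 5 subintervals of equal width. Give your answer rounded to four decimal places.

3.0731

Δs = (2.5 − 0)/5 = 0.5.
Left endpoints: 0, 0.5, 1, 1.5, 2.
f(0) ≈ 0.0000, f(0.5) ≈ 1.0000, f(1) ≈ 1.4142, f(1.5) ≈ 1.7321, f(2) ≈ 2.0000.
Sum = Δs · [f(0) + f(0.5) + f(1) + f(1.5) + f(2)].
Sum ≈ 3.0731.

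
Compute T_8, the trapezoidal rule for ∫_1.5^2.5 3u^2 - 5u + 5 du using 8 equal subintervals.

Δu = (2.5 − 1.5)/8 = 0.125.
f(1.5) = 4.25, f(1.625) = 4.796875, f(1.75) = 5.4375, f(1.875) = 6.171875, f(2) = 7, f(2.125) = 7.921875, f(2.25) = 8.9375, f(2.375) = 10.046875, f(2.5) = 11.25.
T_8 = (Δu/2)·[f(u_0) + 2f(u_1) + ... + 2f(u_{7}) + f(u_8)].
Sum = 7.2578125.

7.2578125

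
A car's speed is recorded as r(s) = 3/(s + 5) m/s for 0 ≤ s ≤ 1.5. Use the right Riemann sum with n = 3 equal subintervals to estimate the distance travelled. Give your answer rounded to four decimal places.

0.7535

Δs = (1.5 − 0)/3 = 0.5.
Right endpoints: 0.5, 1, 1.5.
r(0.5) = 6/11, r(1) = 0.5, r(1.5) = 6/13.
Sum = Δs · [r(0.5) + r(1) + r(1.5)].
Sum ≈ 0.7535.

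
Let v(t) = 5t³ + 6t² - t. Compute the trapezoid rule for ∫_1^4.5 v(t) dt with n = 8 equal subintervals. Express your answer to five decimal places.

687.22876

Δt = (4.5 − 1)/8 = 0.4375.
v(1) = 10, v(1.4375) = 105731/4096, v(1.875) = 26715/512, v(2.3125) = 375217/4096, v(2.75) = 146.609375, v(3.1875) = 899895/4096, v(3.625) = 160457/512, v(4.0625) = 1762085/4096, v(4.5) = 572.625.
T_8 = (Δt/2)·[v(t_0) + 2v(t_1) + ... + 2v(t_{7}) + v(t_8)].
Sum ≈ 687.22876.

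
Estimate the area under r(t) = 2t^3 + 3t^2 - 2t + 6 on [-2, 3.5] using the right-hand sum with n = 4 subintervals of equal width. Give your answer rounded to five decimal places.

Δt = (3.5 − (-2))/4 = 1.375.
Right endpoints: -0.625, 0.75, 2.125, 3.5.
r(-0.625) = 7.93359375, r(0.75) = 7.03125, r(2.125) = 34.48828125, r(3.5) = 121.5.
Sum = Δt · [r(-0.625) + r(0.75) + r(2.125) + r(3.5)].
Sum ≈ 235.06055.

235.06055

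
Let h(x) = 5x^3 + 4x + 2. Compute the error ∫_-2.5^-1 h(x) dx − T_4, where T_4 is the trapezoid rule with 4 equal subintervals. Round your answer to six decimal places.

0.922852

Exact integral: ∫_-2.5^-1 h(x) dx = -55.078125.
T_4 ≈ -56.00097656.
Error ≈ -55.078125 − (-56.00097656) ≈ 0.922852.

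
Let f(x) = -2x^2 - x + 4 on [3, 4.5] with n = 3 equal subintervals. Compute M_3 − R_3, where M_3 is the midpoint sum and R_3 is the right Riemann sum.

6.1875

M_3 = -42.3125.
R_3 = -48.5.
M_3 − R_3 = 6.1875.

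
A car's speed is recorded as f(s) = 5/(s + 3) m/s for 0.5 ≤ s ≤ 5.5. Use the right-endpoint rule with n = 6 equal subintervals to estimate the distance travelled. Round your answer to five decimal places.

Δs = (5.5 − 0.5)/6 = 5/6.
Right endpoints: 4/3, 13/6, 3, 23/6, 14/3, 5.5.
f(4/3) = 15/13, f(13/6) = 30/31, f(3) = 5/6, f(23/6) = 30/41, f(14/3) = 15/23, f(5.5) = 10/17.
Sum = Δs · [f(4/3) + f(13/6) + f(3) + ...].
Sum ≈ 4.10586.

4.10586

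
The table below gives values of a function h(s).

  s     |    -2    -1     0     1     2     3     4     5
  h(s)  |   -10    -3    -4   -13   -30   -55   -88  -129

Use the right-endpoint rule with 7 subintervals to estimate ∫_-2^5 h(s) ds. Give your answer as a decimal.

Δs = 1.
Sum = 1·[(-3) + (-4) + (-13) + (-30) + (-55) + (-88) + (-129)] = -322.

-322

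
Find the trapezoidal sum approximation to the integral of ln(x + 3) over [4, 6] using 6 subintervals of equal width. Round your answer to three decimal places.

4.153

Δx = (6 − 4)/6 = 1/3.
f(4) ≈ 1.946, f(13/3) ≈ 1.992, f(14/3) ≈ 2.037, f(5) ≈ 2.079, f(16/3) ≈ 2.120, f(17/3) ≈ 2.159, f(6) ≈ 2.197.
T_6 = (Δx/2)·[f(x_0) + 2f(x_1) + ... + 2f(x_{5}) + f(x_6)].
Sum ≈ 4.153.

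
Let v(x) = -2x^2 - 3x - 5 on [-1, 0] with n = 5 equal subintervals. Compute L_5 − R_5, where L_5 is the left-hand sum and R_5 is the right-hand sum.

L_5 = -4.08.
R_5 = -4.28.
L_5 − R_5 = 0.2.

0.2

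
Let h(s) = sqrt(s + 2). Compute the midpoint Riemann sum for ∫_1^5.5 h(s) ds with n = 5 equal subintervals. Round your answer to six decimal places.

10.232526

Δs = (5.5 − 1)/5 = 0.9.
Midpoints: 1.45, 2.35, 3.25, 4.15, 5.05.
h(1.45) ≈ 1.857418, h(2.35) ≈ 2.085665, h(3.25) ≈ 2.291288, h(4.15) ≈ 2.479919, h(5.05) ≈ 2.655184.
Sum = Δs · [h(1.45) + h(2.35) + h(3.25) + h(4.15) + h(5.05)].
Sum ≈ 10.232526.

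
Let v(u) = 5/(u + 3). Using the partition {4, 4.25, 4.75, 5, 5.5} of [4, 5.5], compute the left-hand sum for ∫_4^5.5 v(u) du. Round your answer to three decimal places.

0.997

Subinterval widths: 0.25, 0.5, 0.25, 0.5.
Left endpoints: 4, 4.25, 4.75, 5.
v(4) = 5/7, v(4.25) = 20/29, v(4.75) = 20/31, v(5) = 0.625.
Sum = Σ Δu_i · v(u_i).
Sum ≈ 0.997.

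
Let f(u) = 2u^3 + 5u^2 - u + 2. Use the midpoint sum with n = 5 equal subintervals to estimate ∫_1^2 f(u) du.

Δu = (2 − 1)/5 = 0.2.
Midpoints: 1.1, 1.3, 1.5, 1.7, 1.9.
f(1.1) = 9.612, f(1.3) = 13.544, f(1.5) = 18.5, f(1.7) = 24.576, f(1.9) = 31.868.
Sum = Δu · [f(1.1) + f(1.3) + f(1.5) + f(1.7) + f(1.9)].
Sum = 19.62.

19.62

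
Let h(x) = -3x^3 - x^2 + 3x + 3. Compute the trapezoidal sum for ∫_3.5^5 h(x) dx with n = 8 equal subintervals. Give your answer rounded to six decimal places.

Δx = (5 − 3.5)/8 = 0.1875.
h(3.5) = -127.375, h(3.6875) = -614233/4096, h(3.875) = -89573/512, h(4.0625) = -829267/4096, h(4.25) = -232.609375, h(4.4375) = -1087573/4096, h(4.625) = -154271/512, h(4.8125) = -1393039/4096, h(5) = -382.
T_8 = (Δx/2)·[h(x_0) + 2h(x_1) + ... + 2h(x_{7}) + h(x_8)].
Sum ≈ -360.298096.

-360.298096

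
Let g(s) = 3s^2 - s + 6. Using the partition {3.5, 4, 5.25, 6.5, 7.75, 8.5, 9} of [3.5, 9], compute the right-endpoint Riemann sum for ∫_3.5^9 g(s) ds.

Subinterval widths: 0.5, 1.25, 1.25, 1.25, 0.75, 0.5.
Right endpoints: 4, 5.25, 6.5, 7.75, 8.5, 9.
g(4) = 50, g(5.25) = 83.4375, g(6.5) = 126.25, g(7.75) = 178.4375, g(8.5) = 214.25, g(9) = 240.
Sum = Σ Δs_i · g(s_i).
Sum = 790.84375.

790.84375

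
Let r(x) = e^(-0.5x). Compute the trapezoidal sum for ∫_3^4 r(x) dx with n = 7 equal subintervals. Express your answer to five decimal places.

Δx = (4 − 3)/7 = 1/7.
r(3) ≈ 0.22313, r(22/7) ≈ 0.20775, r(23/7) ≈ 0.19343, r(24/7) ≈ 0.18009, r(25/7) ≈ 0.16768, r(26/7) ≈ 0.15612, r(27/7) ≈ 0.14536, r(4) ≈ 0.13534.
T_7 = (Δx/2)·[r(x_0) + 2r(x_1) + ... + 2r(x_{6}) + r(x_7)].
Sum ≈ 0.17566.

0.17566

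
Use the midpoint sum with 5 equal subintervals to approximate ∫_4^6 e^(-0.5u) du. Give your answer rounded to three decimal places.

Δu = (6 − 4)/5 = 0.4.
Midpoints: 4.2, 4.6, 5, 5.4, 5.8.
f(4.2) ≈ 0.122, f(4.6) ≈ 0.100, f(5) ≈ 0.082, f(5.4) ≈ 0.067, f(5.8) ≈ 0.055.
Sum = Δu · [f(4.2) + f(4.6) + f(5) + f(5.4) + f(5.8)].
Sum ≈ 0.171.

0.171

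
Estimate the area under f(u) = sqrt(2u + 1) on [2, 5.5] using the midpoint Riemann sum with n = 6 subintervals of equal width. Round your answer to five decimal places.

10.13187

Δu = (5.5 − 2)/6 = 7/12.
Midpoints: 55/24, 2.875, 83/24, 97/24, 4.625, 125/24.
f(55/24) ≈ 2.36291, f(2.875) ≈ 2.59808, f(83/24) ≈ 2.81366, f(97/24) ≈ 3.01386, f(4.625) ≈ 3.20156, f(125/24) ≈ 3.37886.
Sum = Δu · [f(55/24) + f(2.875) + f(83/24) + ...].
Sum ≈ 10.13187.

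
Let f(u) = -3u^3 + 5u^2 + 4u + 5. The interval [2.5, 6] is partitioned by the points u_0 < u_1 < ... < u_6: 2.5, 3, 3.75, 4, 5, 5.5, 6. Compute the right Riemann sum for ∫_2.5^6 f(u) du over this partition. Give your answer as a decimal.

Subinterval widths: 0.5, 0.75, 0.25, 1, 0.5, 0.5.
Right endpoints: 3, 3.75, 4, 5, 5.5, 6.
f(3) = -19, f(3.75) = -67.890625, f(4) = -91, f(5) = -225, f(5.5) = -320.875, f(6) = -439.
Sum = Σ Δu_i · f(u_i).
Sum = -688.10546875.

-688.10546875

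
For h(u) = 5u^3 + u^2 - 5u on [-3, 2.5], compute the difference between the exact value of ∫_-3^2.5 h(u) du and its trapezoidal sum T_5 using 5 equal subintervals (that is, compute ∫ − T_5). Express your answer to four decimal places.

3.0502

Exact integral: ∫_-3^2.5 h(u) du ≈ -31.338542.
T_5 = -34.38875.
Error ≈ -31.338542 − (-34.38875) ≈ 3.0502.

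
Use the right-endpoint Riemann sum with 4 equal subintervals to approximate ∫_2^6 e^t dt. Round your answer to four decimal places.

Δt = (6 − 2)/4 = 1.
Right endpoints: 3, 4, 5, 6.
f(3) ≈ 20.0855, f(4) ≈ 54.5982, f(5) ≈ 148.4132, f(6) ≈ 403.4288.
Sum = Δt · [f(3) + f(4) + f(5) + f(6)].
Sum ≈ 626.5256.

626.5256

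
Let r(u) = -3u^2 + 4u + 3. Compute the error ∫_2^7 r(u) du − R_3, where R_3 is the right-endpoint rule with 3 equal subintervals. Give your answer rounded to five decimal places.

Exact integral: ∫_2^7 r(u) du = -230.
R_3 ≈ -332.7777778.
Error ≈ -230 − (-332.7777778) ≈ 102.77778.

102.77778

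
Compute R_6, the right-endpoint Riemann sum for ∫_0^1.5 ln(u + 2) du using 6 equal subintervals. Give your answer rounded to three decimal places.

1.567

Δu = (1.5 − 0)/6 = 0.25.
Right endpoints: 0.25, 0.5, 0.75, 1, 1.25, 1.5.
f(0.25) ≈ 0.811, f(0.5) ≈ 0.916, f(0.75) ≈ 1.012, f(1) ≈ 1.099, f(1.25) ≈ 1.179, f(1.5) ≈ 1.253.
Sum = Δu · [f(0.25) + f(0.5) + f(0.75) + ...].
Sum ≈ 1.567.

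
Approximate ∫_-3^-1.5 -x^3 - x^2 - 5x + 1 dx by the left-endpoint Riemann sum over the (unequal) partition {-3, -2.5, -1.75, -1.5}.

37.16796875

Subinterval widths: 0.5, 0.75, 0.25.
Left endpoints: -3, -2.5, -1.75.
f(-3) = 34, f(-2.5) = 22.875, f(-1.75) = 12.046875.
Sum = Σ Δx_i · f(x_i).
Sum = 37.16796875.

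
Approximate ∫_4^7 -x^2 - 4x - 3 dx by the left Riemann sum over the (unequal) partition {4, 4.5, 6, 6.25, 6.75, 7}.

Subinterval widths: 0.5, 1.5, 0.25, 0.5, 0.25.
Left endpoints: 4, 4.5, 6, 6.25, 6.75.
f(4) = -35, f(4.5) = -41.25, f(6) = -63, f(6.25) = -67.0625, f(6.75) = -75.5625.
Sum = Σ Δx_i · f(x_i).
Sum = -147.546875.

-147.546875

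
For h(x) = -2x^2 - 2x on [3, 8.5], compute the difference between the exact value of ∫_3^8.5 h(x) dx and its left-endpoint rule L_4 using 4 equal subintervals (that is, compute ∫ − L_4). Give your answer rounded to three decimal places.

-91.065

Exact integral: ∫_3^8.5 h(x) dx ≈ -454.66667.
L_4 = -363.6015625.
Error ≈ -454.66667 − (-363.6015625) ≈ -91.065.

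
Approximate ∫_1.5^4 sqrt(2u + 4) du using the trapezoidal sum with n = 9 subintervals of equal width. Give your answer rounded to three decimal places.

Δu = (4 − 1.5)/9 = 5/18.
f(1.5) ≈ 2.646, f(16/9) ≈ 2.749, f(37/18) ≈ 2.848, f(7/3) ≈ 2.944, f(47/18) ≈ 3.037, f(26/9) ≈ 3.127, f(19/6) ≈ 3.215, f(31/9) ≈ 3.300, f(67/18) ≈ 3.383, f(4) ≈ 3.464.
T_9 = (Δu/2)·[f(u_0) + 2f(u_1) + ... + 2f(u_{8}) + f(u_9)].
Sum ≈ 7.682.

7.682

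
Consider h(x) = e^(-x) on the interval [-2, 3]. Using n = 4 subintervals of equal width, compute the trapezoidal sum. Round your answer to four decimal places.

8.2709

Δx = (3 − (-2))/4 = 1.25.
h(-2) ≈ 7.3891, h(-0.75) ≈ 2.1170, h(0.5) ≈ 0.6065, h(1.75) ≈ 0.1738, h(3) ≈ 0.0498.
T_4 = (Δx/2)·[h(x_0) + 2h(x_1) + 2h(x_2) + 2h(x_3) + h(x_4)].
Sum ≈ 8.2709.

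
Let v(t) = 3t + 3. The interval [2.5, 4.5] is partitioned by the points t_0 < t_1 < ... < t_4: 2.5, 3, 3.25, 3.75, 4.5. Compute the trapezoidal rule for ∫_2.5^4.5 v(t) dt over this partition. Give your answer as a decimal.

Subinterval widths: 0.5, 0.25, 0.5, 0.75.
v(2.5) = 10.5, v(3) = 12, v(3.25) = 12.75, v(3.75) = 14.25, v(4.5) = 16.5.
On each subinterval the trapezoid contributes (Δt_i/2)·[v(t_{i-1}) + v(t_i)].
Sum = 27.

27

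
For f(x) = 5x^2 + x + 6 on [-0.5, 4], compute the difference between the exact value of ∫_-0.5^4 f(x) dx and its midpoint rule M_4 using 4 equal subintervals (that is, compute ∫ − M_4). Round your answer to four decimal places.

Exact integral: ∫_-0.5^4 f(x) dx = 141.75.
M_4 ≈ 139.376953.
Error ≈ 141.75 − 139.376953 ≈ 2.3730.

2.3730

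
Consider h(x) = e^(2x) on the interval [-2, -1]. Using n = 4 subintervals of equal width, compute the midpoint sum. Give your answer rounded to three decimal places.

0.058

Δx = (-1 − (-2))/4 = 0.25.
Midpoints: -1.875, -1.625, -1.375, -1.125.
h(-1.875) ≈ 0.024, h(-1.625) ≈ 0.039, h(-1.375) ≈ 0.064, h(-1.125) ≈ 0.105.
Sum = Δx · [h(-1.875) + h(-1.625) + h(-1.375) + h(-1.125)].
Sum ≈ 0.058.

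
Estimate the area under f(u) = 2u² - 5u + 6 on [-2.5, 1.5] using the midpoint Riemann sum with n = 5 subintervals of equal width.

Δu = (1.5 − (-2.5))/5 = 0.8.
Midpoints: -2.1, -1.3, -0.5, 0.3, 1.1.
f(-2.1) = 25.32, f(-1.3) = 15.88, f(-0.5) = 9, f(0.3) = 4.68, f(1.1) = 2.92.
Sum = Δu · [f(-2.1) + f(-1.3) + f(-0.5) + f(0.3) + f(1.1)].
Sum = 46.24.

46.24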